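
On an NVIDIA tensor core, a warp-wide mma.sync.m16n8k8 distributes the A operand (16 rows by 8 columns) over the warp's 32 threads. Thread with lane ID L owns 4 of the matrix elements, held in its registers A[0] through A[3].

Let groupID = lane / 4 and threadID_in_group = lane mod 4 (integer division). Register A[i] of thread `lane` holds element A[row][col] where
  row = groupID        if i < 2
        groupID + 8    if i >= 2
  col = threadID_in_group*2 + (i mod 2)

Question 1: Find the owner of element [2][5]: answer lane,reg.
10,1

r:2=>grp=2,rB=0  c:5=>tig=2,lo=1
L=2*4+2=10  i=0*2+1=1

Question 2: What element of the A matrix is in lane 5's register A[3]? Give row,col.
9,3

lane 5: g=1 (5/4), t=1 (5%4)
i=3: r=1+8=9, c=1*2+1=3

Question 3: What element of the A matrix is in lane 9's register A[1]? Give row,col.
2,3

9: g=2,t=1
[1] (2+0,1*2+1) = (2,3)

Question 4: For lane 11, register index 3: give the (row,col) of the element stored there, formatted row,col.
10,7

L=11->g=11>>2=2, t=11&3=3
[3]->row 2+8=10  col 3·2+1=7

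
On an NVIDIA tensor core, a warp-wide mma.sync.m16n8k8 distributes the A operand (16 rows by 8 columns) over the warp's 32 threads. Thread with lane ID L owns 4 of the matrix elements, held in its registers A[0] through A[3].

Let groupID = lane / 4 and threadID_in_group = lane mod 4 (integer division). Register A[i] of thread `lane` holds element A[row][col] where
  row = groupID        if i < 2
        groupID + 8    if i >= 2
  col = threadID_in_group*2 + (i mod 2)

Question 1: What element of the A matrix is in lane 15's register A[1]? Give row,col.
3,7

15: G=3,T=3
[1] (3+0,3*2+1) = (3,7)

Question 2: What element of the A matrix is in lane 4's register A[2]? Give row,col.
9,0

4: G=1,T=0
[2] (1+8,0*2+0) = (9,0)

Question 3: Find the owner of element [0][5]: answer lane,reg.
2,1

r: 0->gid=0,r8=0  c: 5->tid=2,i&1=1
L=0*4+2=2  i=0*2+1=1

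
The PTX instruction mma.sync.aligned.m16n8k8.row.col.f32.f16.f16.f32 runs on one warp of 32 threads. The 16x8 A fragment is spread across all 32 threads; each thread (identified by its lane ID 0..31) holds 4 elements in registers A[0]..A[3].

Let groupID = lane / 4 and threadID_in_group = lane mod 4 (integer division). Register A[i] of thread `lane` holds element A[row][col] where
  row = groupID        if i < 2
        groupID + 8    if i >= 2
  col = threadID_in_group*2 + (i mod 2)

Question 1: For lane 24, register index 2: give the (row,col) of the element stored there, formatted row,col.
24: gr=6,th=0
[2] (6+8,0*2+0) = (14,0)

14,0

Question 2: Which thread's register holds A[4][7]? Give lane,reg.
r=4⇒gr=4,Rb=0  c=7⇒th=3,odd=1
L=4*4+3=19  i=0*2+1=1

19,1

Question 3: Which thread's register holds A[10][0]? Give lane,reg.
r:10=>grp=2,rB=1  c:0=>tig=0,lo=0
L=2*4+0=8  i=1*2+0=2

8,2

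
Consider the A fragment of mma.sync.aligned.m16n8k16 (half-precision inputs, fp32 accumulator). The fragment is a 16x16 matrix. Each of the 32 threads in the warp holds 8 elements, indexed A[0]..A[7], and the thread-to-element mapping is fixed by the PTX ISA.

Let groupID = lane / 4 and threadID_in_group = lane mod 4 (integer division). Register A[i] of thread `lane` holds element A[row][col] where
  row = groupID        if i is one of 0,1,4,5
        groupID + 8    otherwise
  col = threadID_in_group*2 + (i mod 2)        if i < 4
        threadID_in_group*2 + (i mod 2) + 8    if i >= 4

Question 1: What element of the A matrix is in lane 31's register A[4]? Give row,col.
lane 31: G=7 (31/4), T=3 (31%4)
i=4: r=7+0=7, c=3*2+0+8=14

7,14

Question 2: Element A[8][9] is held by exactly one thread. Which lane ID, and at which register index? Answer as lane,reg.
0,7

r: 8->gid=0,r8=1  c: 9->c8=1,tid=0,i&1=1
L=0*4+0=0  i=1*4+1*2+1=7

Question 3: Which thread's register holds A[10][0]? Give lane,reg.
8,2

r=10⇒gr=2,Rb=1  c=0⇒Cb=0,th=0,odd=0
L=2*4+0=8  i=0*4+1*2+0=2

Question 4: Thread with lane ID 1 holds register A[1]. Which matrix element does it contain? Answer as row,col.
0,3

lane 1: g=0 (1/4), t=1 (1%4)
i=1: r=0+0=0, c=1*2+1+0=3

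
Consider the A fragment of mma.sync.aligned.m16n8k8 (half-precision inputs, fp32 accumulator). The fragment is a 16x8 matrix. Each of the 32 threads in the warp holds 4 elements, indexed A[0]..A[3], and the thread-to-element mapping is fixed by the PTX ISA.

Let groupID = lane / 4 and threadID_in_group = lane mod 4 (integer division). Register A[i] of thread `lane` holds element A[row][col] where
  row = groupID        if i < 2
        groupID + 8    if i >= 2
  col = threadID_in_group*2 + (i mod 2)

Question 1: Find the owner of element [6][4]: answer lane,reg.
26,0

r:6=>grp=6,rB=0  c:4=>tig=2,lo=0
L=6*4+2=26  i=0*2+0=0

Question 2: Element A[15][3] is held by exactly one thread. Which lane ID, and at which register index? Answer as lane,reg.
r=15⇒gr=7,Rb=1  c=3⇒th=1,odd=1
L=7*4+1=29  i=1*2+1=3

29,3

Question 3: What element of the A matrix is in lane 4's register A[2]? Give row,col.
9,0

lane 4: g=1 (4/4), t=0 (4%4)
i=2: r=1+8=9, c=0*2+0=0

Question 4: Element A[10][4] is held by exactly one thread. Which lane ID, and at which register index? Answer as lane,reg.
r=10->g=2,rb=1  c=4->t=2,b0=0
L=2*4+2=10  i=1*2+0=2

10,2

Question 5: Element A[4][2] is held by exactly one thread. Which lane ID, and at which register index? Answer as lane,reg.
17,0

r: 4->gid=4,r8=0  c: 2->tid=1,i&1=0
L=4*4+1=17  i=0*2+0=0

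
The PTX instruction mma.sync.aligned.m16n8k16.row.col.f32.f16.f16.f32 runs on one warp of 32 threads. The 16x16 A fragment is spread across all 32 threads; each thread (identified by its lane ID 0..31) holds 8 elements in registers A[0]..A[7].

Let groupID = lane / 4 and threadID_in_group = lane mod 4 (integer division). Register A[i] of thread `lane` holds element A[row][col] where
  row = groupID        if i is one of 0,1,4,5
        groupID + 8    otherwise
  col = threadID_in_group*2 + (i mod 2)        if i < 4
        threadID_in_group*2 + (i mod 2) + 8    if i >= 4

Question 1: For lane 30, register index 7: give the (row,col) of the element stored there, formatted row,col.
L=30->gid=30>>2=7, tid=30&3=2
[7]->row 7+8=15  col 2·2+1+8=13

15,13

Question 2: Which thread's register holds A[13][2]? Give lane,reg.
21,2

r=13⇒gr=5,Rb=1  c=2⇒Cb=0,th=1,odd=0
L=5*4+1=21  i=0*4+1*2+0=2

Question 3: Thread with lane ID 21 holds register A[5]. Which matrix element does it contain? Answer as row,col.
5,11

L=21->gid=21>>2=5, tid=21&3=1
[5]->row 5+0=5  col 1·2+1+8=11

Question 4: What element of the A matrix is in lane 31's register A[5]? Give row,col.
31: g=7,t=3
[5] (7+0,3*2+1+8) = (7,15)

7,15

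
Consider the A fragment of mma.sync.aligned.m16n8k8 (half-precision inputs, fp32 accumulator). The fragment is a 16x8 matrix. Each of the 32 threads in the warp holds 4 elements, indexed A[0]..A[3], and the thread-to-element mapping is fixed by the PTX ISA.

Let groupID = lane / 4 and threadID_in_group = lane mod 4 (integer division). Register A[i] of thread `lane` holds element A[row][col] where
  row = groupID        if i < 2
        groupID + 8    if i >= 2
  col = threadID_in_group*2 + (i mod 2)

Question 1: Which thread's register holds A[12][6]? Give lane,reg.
19,2

r=12→G=4,rhi=1  c=6→T=3,p=0
L=4*4+3=19  i=1*2+0=2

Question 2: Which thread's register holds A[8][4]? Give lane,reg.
2,2

r=8→G=0,rhi=1  c=4→T=2,p=0
L=0*4+2=2  i=1*2+0=2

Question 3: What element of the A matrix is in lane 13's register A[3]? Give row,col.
11,3

lane 13: gr=3 (13/4), th=1 (13%4)
i=3: r=3+8=11, c=1*2+1=3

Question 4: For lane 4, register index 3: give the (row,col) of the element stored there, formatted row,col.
9,1

lane 4: grp=1 (4/4), tig=0 (4%4)
i=3: r=1+8=9, c=0*2+1=1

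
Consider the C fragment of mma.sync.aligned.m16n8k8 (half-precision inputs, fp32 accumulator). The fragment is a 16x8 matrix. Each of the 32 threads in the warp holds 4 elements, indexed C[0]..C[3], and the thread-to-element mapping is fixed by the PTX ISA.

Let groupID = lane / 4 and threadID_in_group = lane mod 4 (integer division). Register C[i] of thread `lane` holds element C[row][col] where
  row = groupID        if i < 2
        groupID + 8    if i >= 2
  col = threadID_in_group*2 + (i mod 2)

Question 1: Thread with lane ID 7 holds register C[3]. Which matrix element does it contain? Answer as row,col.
9,7

lane 7->7/4=1, 7 mod 4=3
i=3  r:1+8->9  c:2·3+1->7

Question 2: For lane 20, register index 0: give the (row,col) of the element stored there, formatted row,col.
L=20->g=20>>2=5, t=20&3=0
[0]->row 5+0=5  col 0·2+0=0

5,0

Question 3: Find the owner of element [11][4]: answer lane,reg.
r=11->g=3,rb=1  c=4->t=2,b0=0
L=3*4+2=14  i=1*2+0=2

14,2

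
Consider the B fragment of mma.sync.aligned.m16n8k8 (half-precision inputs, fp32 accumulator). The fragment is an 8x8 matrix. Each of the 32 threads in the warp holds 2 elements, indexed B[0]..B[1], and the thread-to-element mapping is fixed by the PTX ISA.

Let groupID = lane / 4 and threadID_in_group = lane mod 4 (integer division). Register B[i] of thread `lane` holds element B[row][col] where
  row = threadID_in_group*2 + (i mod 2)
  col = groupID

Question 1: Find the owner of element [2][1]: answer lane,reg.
5,0

c=1⇒gr=1  r=2⇒th=1,odd=0
L=1*4+1=5  i=0=0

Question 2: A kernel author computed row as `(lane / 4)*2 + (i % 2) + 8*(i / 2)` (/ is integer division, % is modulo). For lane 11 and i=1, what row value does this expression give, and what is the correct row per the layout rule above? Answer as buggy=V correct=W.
buggy=5 correct=7

`(lane / 4)*2 + (i % 2) + 8*(i / 2)`[11,1]→5
L=11→G=11>>2=2, T=11&3=3
[1]→row 3·2+1=7  col G=2
row: 5 vs 7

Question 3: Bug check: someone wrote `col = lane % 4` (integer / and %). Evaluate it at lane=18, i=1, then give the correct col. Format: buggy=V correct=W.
`lane % 4`[18,1]→2
18: G=4,T=2
[1] (2*2+1,4) = (5,4)
col: 2 vs 4

buggy=2 correct=4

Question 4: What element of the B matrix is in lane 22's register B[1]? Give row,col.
5,5

lane 22: G=5 (22/4), T=2 (22%4)
i=1: r=2*2+1=5, c=G=5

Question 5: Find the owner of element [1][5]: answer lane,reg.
c=5→G=5  r=1→T=0,p=1
L=5*4+0=20  i=1=1

20,1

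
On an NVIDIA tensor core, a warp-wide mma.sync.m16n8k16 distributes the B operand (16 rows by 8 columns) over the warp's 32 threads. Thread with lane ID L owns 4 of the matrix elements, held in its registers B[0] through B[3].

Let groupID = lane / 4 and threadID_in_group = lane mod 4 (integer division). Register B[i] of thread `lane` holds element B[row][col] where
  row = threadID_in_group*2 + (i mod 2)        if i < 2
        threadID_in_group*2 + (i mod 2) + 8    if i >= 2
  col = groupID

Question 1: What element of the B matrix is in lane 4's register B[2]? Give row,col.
lane 4: grp=1 (4/4), tig=0 (4%4)
i=2: r=0*2+0+8=8, c=grp=1

8,1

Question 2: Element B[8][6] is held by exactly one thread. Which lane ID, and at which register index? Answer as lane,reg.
24,2

c: 6->gid=6  r: 8->r8=1,tid=0,i&1=0
L=6*4+0=24  i=1*2+0=2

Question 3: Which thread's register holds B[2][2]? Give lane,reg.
9,0

c:2=>grp=2  r:2=>rB=0,tig=1,lo=0
L=2*4+1=9  i=0*2+0=0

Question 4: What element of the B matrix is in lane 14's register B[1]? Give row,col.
5,3

lane 14: g=3 (14/4), t=2 (14%4)
i=1: r=2*2+1+0=5, c=g=3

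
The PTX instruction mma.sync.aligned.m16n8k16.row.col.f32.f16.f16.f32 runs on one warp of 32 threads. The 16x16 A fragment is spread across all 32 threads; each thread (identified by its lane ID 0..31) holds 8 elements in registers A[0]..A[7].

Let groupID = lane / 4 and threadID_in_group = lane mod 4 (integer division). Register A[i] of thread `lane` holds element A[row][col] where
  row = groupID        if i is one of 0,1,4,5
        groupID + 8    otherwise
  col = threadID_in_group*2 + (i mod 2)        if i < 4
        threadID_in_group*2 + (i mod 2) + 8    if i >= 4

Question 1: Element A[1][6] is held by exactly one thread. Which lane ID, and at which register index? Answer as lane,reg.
r=1⇒gr=1,Rb=0  c=6⇒Cb=0,th=3,odd=0
L=1*4+3=7  i=0*4+0*2+0=0

7,0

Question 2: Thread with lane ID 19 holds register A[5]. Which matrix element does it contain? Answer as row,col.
lane 19=>19/4=4, 19 mod 4=3
i=5  r:4+0=>4  c:2·3+1+8=>15

4,15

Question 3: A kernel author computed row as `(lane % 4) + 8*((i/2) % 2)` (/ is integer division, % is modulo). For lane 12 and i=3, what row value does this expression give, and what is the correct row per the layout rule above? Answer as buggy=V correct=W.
buggy=8 correct=11

`(lane % 4) + 8*((i/2) % 2)`[12,3]⇒8
L=12⇒gr=12>>2=3, th=12&3=0
[3]⇒row 3+8=11  col 0·2+1+0=1
row: 8 vs 11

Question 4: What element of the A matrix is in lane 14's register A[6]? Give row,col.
14: gid=3,tid=2
[6] (3+8,2*2+0+8) = (11,12)

11,12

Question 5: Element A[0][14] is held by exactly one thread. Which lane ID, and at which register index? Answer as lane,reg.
r:0=>grp=0,rB=0  c:14=>cB=1,tig=3,lo=0
L=0*4+3=3  i=1*4+0*2+0=4

3,4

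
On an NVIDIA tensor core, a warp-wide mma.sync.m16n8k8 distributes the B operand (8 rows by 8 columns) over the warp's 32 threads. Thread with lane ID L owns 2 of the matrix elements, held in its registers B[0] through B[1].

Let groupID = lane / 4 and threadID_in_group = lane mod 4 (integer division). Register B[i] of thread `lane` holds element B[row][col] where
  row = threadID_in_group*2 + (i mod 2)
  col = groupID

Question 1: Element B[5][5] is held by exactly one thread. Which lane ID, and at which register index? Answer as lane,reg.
22,1

c=5→G=5  r=5→T=2,p=1
L=5*4+2=22  i=1=1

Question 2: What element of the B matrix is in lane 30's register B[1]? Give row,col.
5,7

L=30->g=30>>2=7, t=30&3=2
[1]->row 2·2+1=5  col g=7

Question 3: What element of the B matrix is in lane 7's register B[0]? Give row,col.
lane 7: g=1 (7/4), t=3 (7%4)
i=0: r=3*2+0=6, c=g=1

6,1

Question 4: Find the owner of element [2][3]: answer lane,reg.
13,0

c=3→G=3  r=2→T=1,p=0
L=3*4+1=13  i=0=0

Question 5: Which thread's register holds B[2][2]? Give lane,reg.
9,0

c=2⇒gr=2  r=2⇒th=1,odd=0
L=2*4+1=9  i=0=0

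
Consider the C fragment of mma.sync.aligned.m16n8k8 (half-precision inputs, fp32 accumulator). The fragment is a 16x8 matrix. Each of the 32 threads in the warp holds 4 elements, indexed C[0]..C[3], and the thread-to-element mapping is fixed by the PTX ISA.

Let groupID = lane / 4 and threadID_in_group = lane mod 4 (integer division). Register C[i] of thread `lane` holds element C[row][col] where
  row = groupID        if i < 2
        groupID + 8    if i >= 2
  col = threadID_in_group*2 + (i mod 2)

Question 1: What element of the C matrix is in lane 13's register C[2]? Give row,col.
11,2

L=13->g=13>>2=3, t=13&3=1
[2]->row 3+8=11  col 1·2+0=2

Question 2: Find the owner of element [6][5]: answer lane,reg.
r=6⇒gr=6,Rb=0  c=5⇒th=2,odd=1
L=6*4+2=26  i=0*2+1=1

26,1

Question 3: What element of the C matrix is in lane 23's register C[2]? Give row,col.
13,6

23: grp=5,tig=3
[2] (5+8,3*2+0) = (13,6)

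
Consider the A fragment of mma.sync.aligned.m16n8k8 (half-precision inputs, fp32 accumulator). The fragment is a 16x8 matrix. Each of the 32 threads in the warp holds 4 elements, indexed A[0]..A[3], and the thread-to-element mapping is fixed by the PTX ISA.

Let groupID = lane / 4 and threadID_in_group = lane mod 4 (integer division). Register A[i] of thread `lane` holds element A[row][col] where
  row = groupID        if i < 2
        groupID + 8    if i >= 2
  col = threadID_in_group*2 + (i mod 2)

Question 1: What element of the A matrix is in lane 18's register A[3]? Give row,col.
12,5

lane 18->18/4=4, 18 mod 4=2
i=3  r:4+8->12  c:2·2+1->5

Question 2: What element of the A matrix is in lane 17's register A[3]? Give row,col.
lane 17=>17/4=4, 17 mod 4=1
i=3  r:4+8=>12  c:2·1+1=>3

12,3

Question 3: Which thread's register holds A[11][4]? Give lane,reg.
14,2

r=11->g=3,rb=1  c=4->t=2,b0=0
L=3*4+2=14  i=1*2+0=2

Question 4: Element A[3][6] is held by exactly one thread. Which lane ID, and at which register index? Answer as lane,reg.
15,0

r=3⇒gr=3,Rb=0  c=6⇒th=3,odd=0
L=3*4+3=15  i=0*2+0=0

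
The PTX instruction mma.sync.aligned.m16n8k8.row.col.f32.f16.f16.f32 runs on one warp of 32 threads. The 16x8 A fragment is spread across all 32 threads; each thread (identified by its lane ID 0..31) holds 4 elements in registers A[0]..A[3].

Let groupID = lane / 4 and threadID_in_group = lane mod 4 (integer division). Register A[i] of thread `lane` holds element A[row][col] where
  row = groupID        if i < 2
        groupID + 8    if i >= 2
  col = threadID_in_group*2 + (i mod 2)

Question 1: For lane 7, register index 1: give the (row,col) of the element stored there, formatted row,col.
1,7

lane 7: grp=1 (7/4), tig=3 (7%4)
i=1: r=1+0=1, c=3*2+1=7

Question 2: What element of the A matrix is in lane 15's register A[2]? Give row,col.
11,6

15: G=3,T=3
[2] (3+8,3*2+0) = (11,6)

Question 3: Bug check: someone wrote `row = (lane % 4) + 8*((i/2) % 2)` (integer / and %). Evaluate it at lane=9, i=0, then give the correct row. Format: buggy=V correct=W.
`(lane % 4) + 8*((i/2) % 2)`[9,0]->1
9: gid=2,tid=1
[0] (2+0,1*2+0) = (2,2)
row: 1 vs 2

buggy=1 correct=2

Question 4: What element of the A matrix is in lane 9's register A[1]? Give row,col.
2,3

L=9=>grp=9>>2=2, tig=9&3=1
[1]=>row 2+0=2  col 1·2+1=3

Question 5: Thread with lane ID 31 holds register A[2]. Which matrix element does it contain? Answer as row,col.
15,6

lane 31: G=7 (31/4), T=3 (31%4)
i=2: r=7+8=15, c=3*2+0=6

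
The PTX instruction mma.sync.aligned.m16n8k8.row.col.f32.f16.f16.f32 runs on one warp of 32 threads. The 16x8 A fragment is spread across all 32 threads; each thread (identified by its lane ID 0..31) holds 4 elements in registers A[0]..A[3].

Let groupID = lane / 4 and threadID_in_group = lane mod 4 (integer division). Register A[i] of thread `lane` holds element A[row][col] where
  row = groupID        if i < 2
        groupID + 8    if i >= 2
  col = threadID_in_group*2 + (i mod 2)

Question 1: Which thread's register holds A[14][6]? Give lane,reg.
27,2

r:14=>grp=6,rB=1  c:6=>tig=3,lo=0
L=6*4+3=27  i=1*2+0=2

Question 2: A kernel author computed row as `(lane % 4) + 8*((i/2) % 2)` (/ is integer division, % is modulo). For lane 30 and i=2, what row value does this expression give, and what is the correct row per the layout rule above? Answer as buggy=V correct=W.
`(lane % 4) + 8*((i/2) % 2)`[30,2]→10
lane 30→30/4=7, 30 mod 4=2
i=2  r:7+8→15  c:2·2+0→4
row: 10 vs 15

buggy=10 correct=15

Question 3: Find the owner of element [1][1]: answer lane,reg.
4,1

r:1=>grp=1,rB=0  c:1=>tig=0,lo=1
L=1*4+0=4  i=0*2+1=1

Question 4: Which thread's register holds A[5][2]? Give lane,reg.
21,0

r: 5->gid=5,r8=0  c: 2->tid=1,i&1=0
L=5*4+1=21  i=0*2+0=0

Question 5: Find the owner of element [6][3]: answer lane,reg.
25,1

r=6→G=6,rhi=0  c=3→T=1,p=1
L=6*4+1=25  i=0*2+1=1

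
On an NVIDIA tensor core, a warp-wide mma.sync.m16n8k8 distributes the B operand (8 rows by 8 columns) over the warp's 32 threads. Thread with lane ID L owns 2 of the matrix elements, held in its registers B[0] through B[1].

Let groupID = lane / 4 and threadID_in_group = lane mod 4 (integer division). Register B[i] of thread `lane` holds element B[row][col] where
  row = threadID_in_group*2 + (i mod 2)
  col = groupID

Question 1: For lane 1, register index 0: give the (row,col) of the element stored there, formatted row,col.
2,0

lane 1: g=0 (1/4), t=1 (1%4)
i=0: r=1*2+0=2, c=g=0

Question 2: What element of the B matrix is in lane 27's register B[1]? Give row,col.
lane 27: gr=6 (27/4), th=3 (27%4)
i=1: r=3*2+1=7, c=gr=6

7,6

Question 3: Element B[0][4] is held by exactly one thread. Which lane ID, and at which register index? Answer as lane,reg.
16,0

c: 4->gid=4  r: 0->tid=0,i&1=0
L=4*4+0=16  i=0=0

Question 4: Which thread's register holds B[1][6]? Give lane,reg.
c: 6->gid=6  r: 1->tid=0,i&1=1
L=6*4+0=24  i=1=1

24,1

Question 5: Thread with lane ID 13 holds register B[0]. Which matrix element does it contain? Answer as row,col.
2,3

13: gid=3,tid=1
[0] (1*2+0,3) = (2,3)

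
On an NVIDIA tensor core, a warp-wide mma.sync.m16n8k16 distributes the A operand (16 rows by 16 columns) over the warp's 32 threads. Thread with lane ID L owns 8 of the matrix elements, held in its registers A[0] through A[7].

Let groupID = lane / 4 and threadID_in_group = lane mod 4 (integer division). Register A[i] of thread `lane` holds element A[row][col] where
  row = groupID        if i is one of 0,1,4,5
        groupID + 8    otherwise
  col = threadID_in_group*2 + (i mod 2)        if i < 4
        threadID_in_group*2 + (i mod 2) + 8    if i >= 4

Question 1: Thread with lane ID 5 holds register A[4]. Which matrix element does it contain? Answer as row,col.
5: gid=1,tid=1
[4] (1+0,1*2+0+8) = (1,10)

1,10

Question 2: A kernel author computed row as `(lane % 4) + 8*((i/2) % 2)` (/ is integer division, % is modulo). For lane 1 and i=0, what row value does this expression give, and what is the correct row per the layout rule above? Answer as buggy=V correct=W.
`(lane % 4) + 8*((i/2) % 2)`[1,0]=>1
lane 1=>1/4=0, 1 mod 4=1
i=0  r:0+0=>0  c:2·1+0+0=>2
row: 1 vs 0

buggy=1 correct=0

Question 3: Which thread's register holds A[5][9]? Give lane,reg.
20,5

r: 5->gid=5,r8=0  c: 9->c8=1,tid=0,i&1=1
L=5*4+0=20  i=1*4+0*2+1=5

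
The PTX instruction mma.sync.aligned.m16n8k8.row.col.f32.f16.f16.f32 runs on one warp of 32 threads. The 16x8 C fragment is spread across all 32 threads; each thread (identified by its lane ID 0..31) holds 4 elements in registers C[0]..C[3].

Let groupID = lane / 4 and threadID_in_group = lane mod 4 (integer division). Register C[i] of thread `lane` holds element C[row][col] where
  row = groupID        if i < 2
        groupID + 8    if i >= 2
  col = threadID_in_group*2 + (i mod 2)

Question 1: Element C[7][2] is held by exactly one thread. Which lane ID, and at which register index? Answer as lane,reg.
29,0

r=7⇒gr=7,Rb=0  c=2⇒th=1,odd=0
L=7*4+1=29  i=0*2+0=0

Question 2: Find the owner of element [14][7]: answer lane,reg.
r:14=>grp=6,rB=1  c:7=>tig=3,lo=1
L=6*4+3=27  i=1*2+1=3

27,3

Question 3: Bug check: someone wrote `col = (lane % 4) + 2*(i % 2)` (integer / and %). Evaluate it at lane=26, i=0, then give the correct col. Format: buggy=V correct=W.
buggy=2 correct=4

`(lane % 4) + 2*(i % 2)`[26,0]->2
L=26->g=26>>2=6, t=26&3=2
[0]->row 6+0=6  col 2·2+0=4
col: 2 vs 4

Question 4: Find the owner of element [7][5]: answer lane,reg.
r:7=>grp=7,rB=0  c:5=>tig=2,lo=1
L=7*4+2=30  i=0*2+1=1

30,1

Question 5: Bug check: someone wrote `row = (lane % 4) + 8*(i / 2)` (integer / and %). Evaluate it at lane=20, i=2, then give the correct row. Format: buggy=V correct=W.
buggy=8 correct=13

`(lane % 4) + 8*(i / 2)`[20,2]->8
L=20->gid=20>>2=5, tid=20&3=0
[2]->row 5+8=13  col 0·2+0=0
row: 8 vs 13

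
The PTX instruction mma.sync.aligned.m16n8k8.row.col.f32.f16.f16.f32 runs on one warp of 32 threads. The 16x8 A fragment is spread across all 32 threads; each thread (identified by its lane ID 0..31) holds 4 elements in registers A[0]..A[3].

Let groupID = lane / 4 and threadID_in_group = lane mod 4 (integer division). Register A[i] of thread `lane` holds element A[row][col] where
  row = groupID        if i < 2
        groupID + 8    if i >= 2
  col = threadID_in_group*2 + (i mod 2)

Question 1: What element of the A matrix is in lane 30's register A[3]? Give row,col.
15,5

lane 30: grp=7 (30/4), tig=2 (30%4)
i=3: r=7+8=15, c=2*2+1=5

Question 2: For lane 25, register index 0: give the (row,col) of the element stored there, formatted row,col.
6,2

lane 25: gid=6 (25/4), tid=1 (25%4)
i=0: r=6+0=6, c=1*2+0=2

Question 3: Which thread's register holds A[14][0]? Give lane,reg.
24,2

r:14=>grp=6,rB=1  c:0=>tig=0,lo=0
L=6*4+0=24  i=1*2+0=2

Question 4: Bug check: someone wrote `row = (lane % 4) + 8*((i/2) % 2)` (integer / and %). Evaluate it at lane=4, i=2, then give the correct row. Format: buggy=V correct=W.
buggy=8 correct=9

`(lane % 4) + 8*((i/2) % 2)`[4,2]→8
lane 4→4/4=1, 4 mod 4=0
i=2  r:1+8→9  c:2·0+0→0
row: 8 vs 9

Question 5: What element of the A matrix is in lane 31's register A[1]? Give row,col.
L=31→G=31>>2=7, T=31&3=3
[1]→row 7+0=7  col 3·2+1=7

7,7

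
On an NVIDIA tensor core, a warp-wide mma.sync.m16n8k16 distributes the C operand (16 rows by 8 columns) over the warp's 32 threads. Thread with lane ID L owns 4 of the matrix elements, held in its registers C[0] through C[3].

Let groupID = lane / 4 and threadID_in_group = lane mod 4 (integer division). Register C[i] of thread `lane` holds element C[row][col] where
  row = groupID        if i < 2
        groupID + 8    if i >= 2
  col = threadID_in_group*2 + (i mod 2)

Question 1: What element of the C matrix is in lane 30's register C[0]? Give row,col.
30: grp=7,tig=2
[0] (7+0,2*2+0) = (7,4)

7,4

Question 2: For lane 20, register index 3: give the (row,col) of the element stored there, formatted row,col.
13,1

lane 20->20/4=5, 20 mod 4=0
i=3  r:5+8->13  c:2·0+1->1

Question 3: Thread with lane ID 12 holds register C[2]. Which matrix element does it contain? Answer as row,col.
12: gr=3,th=0
[2] (3+8,0*2+0) = (11,0)

11,0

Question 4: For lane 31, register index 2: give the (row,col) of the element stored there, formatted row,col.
31: gid=7,tid=3
[2] (7+8,3*2+0) = (15,6)

15,6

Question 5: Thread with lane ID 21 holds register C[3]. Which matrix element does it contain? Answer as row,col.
lane 21: G=5 (21/4), T=1 (21%4)
i=3: r=5+8=13, c=1*2+1=3

13,3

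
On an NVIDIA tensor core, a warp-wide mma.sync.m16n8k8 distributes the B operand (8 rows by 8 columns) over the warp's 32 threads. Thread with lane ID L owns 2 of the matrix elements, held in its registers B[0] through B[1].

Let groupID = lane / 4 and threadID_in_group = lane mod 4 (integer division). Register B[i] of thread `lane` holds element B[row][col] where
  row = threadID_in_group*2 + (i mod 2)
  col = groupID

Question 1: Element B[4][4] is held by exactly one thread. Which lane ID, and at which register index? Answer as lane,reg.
c=4->g=4  r=4->t=2,b0=0
L=4*4+2=18  i=0=0

18,0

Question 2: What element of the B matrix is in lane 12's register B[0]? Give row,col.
0,3

12: g=3,t=0
[0] (0*2+0,3) = (0,3)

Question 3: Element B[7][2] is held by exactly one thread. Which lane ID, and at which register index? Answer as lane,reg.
11,1

c:2=>grp=2  r:7=>tig=3,lo=1
L=2*4+3=11  i=1=1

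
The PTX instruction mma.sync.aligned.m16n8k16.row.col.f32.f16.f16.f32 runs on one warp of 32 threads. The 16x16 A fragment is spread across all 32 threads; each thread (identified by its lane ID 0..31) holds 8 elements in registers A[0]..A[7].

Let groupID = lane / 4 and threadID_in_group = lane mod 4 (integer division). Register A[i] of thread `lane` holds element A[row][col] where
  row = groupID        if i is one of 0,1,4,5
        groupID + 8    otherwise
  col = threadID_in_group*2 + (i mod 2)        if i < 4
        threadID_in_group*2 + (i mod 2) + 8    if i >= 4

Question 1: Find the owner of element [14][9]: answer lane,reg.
r=14⇒gr=6,Rb=1  c=9⇒Cb=1,th=0,odd=1
L=6*4+0=24  i=1*4+1*2+1=7

24,7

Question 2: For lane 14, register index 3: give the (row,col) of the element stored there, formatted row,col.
11,5

14: gr=3,th=2
[3] (3+8,2*2+1+0) = (11,5)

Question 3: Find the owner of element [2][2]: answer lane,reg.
r=2⇒gr=2,Rb=0  c=2⇒Cb=0,th=1,odd=0
L=2*4+1=9  i=0*4+0*2+0=0

9,0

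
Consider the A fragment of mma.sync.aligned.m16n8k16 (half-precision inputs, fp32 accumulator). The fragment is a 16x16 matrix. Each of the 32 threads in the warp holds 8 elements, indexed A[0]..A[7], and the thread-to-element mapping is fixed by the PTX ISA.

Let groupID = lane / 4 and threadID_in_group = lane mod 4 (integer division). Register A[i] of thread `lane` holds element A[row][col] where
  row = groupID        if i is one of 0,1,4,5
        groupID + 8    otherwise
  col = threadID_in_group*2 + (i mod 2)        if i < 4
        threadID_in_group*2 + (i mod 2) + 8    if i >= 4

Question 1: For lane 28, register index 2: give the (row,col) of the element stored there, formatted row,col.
lane 28=>28/4=7, 28 mod 4=0
i=2  r:7+8=>15  c:2·0+0+0=>0

15,0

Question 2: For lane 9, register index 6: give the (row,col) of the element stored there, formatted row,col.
9: G=2,T=1
[6] (2+8,1*2+0+8) = (10,10)

10,10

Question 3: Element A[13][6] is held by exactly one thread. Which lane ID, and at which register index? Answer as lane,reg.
23,2

r:13=>grp=5,rB=1  c:6=>cB=0,tig=3,lo=0
L=5*4+3=23  i=0*4+1*2+0=2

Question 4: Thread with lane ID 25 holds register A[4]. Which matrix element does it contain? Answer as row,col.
6,10

L=25=>grp=25>>2=6, tig=25&3=1
[4]=>row 6+0=6  col 1·2+0+8=10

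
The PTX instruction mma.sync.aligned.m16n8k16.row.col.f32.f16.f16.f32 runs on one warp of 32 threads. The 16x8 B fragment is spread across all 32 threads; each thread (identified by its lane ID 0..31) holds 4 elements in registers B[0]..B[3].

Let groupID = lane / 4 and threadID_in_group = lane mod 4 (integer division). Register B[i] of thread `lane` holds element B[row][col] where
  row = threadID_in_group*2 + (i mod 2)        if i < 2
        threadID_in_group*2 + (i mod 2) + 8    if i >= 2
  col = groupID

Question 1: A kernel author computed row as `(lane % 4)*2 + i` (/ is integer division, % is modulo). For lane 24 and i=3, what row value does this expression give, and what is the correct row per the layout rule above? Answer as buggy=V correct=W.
`(lane % 4)*2 + i`[24,3]=>3
lane 24=>24/4=6, 24 mod 4=0
i=3  r:2·0+1+8=>9  c:6
row: 3 vs 9

buggy=3 correct=9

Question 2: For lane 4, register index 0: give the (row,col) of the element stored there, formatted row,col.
L=4→G=4>>2=1, T=4&3=0
[0]→row 0·2+0+0=0  col G=1

0,1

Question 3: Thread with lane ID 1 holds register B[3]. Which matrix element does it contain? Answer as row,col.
11,0

L=1->g=1>>2=0, t=1&3=1
[3]->row 1·2+1+8=11  col g=0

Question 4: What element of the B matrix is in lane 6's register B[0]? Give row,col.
4,1

L=6⇒gr=6>>2=1, th=6&3=2
[0]⇒row 2·2+0+0=4  col gr=1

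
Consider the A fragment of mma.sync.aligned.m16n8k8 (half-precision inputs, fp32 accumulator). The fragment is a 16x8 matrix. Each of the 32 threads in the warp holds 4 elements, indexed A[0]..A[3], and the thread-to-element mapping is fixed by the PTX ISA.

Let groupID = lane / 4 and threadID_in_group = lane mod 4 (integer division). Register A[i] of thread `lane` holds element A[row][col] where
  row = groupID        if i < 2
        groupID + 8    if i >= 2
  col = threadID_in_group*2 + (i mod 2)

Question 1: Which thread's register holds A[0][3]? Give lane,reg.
1,1

r=0→G=0,rhi=0  c=3→T=1,p=1
L=0*4+1=1  i=0*2+1=1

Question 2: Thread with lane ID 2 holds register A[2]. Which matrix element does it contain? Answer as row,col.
8,4

2: g=0,t=2
[2] (0+8,2*2+0) = (8,4)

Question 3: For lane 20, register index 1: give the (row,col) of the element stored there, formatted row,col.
lane 20: gid=5 (20/4), tid=0 (20%4)
i=1: r=5+0=5, c=0*2+1=1

5,1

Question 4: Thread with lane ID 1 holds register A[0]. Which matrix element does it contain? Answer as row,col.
lane 1->1/4=0, 1 mod 4=1
i=0  r:0+0->0  c:2·1+0->2

0,2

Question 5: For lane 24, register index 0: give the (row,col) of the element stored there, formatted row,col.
24: G=6,T=0
[0] (6+0,0*2+0) = (6,0)

6,0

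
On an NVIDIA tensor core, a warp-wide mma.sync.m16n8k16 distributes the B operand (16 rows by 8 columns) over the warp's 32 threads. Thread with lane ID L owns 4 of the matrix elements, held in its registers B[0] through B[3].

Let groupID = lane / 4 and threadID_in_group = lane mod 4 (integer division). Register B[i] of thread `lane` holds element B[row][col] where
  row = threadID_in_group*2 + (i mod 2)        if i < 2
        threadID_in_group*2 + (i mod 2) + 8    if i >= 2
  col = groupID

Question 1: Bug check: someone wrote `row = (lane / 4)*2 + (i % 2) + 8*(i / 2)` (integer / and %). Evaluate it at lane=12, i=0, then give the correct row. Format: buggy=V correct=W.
`(lane / 4)*2 + (i % 2) + 8*(i / 2)`[12,0]→6
L=12→G=12>>2=3, T=12&3=0
[0]→row 0·2+0+0=0  col G=3
row: 6 vs 0

buggy=6 correct=0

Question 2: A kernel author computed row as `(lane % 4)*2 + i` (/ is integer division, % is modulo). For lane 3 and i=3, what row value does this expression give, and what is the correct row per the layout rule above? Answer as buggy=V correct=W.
buggy=9 correct=15

`(lane % 4)*2 + i`[3,3]→9
3: G=0,T=3
[3] (3*2+1+8,0) = (15,0)
row: 9 vs 15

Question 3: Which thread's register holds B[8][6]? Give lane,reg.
24,2

c=6⇒gr=6  r=8⇒Rb=1,th=0,odd=0
L=6*4+0=24  i=1*2+0=2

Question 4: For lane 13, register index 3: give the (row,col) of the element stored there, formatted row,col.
13: G=3,T=1
[3] (1*2+1+8,3) = (11,3)

11,3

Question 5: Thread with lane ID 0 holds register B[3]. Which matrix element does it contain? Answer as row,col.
L=0=>grp=0>>2=0, tig=0&3=0
[3]=>row 0·2+1+8=9  col grp=0

9,0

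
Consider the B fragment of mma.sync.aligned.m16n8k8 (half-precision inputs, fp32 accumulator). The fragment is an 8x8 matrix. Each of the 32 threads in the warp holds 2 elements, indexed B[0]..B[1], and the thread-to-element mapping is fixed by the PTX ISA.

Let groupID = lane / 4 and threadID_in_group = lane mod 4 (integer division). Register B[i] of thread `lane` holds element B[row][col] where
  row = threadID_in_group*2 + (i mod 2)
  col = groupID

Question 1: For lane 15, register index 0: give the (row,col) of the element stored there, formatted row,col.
6,3

L=15⇒gr=15>>2=3, th=15&3=3
[0]⇒row 3·2+0=6  col gr=3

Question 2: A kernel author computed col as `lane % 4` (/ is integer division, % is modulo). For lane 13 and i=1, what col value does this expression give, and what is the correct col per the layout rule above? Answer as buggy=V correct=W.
buggy=1 correct=3

`lane % 4`[13,1]=>1
L=13=>grp=13>>2=3, tig=13&3=1
[1]=>row 1·2+1=3  col grp=3
col: 1 vs 3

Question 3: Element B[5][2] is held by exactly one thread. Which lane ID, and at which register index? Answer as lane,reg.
10,1

c=2⇒gr=2  r=5⇒th=2,odd=1
L=2*4+2=10  i=1=1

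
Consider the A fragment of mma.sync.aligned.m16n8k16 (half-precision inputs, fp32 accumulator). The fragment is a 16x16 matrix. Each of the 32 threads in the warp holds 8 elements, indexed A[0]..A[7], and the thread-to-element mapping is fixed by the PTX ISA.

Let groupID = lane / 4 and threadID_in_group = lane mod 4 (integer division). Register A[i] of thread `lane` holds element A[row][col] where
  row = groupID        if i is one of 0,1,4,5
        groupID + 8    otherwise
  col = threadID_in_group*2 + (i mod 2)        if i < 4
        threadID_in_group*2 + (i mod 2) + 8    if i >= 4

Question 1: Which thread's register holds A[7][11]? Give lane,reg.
r=7->g=7,rb=0  c=11->cb=1,t=1,b0=1
L=7*4+1=29  i=1*4+0*2+1=5

29,5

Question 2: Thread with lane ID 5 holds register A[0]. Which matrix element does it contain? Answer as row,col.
1,2

lane 5->5/4=1, 5 mod 4=1
i=0  r:1+0->1  c:2·1+0+0->2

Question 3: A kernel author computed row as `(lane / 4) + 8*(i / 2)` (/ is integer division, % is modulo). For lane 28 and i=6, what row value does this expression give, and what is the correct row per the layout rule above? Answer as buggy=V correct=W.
buggy=31 correct=15

`(lane / 4) + 8*(i / 2)`[28,6]->31
lane 28->28/4=7, 28 mod 4=0
i=6  r:7+8->15  c:2·0+0+8->8
row: 31 vs 15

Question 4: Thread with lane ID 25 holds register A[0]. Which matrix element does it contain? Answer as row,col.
6,2

lane 25: G=6 (25/4), T=1 (25%4)
i=0: r=6+0=6, c=1*2+0+0=2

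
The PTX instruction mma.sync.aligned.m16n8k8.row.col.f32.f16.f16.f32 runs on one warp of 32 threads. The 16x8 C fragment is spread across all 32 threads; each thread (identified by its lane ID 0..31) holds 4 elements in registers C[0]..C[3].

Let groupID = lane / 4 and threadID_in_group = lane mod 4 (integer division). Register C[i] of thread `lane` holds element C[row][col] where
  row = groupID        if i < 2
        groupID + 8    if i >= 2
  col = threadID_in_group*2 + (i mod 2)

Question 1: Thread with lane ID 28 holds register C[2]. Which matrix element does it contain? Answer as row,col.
15,0

L=28=>grp=28>>2=7, tig=28&3=0
[2]=>row 7+8=15  col 0·2+0=0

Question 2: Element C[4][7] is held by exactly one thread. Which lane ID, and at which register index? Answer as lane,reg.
19,1

r=4⇒gr=4,Rb=0  c=7⇒th=3,odd=1
L=4*4+3=19  i=0*2+1=1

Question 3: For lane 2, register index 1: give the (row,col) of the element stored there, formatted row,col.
lane 2: grp=0 (2/4), tig=2 (2%4)
i=1: r=0+0=0, c=2*2+1=5

0,5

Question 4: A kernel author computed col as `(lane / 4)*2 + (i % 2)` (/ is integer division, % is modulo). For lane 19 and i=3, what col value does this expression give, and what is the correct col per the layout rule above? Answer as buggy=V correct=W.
`(lane / 4)*2 + (i % 2)`[19,3]->9
lane 19: g=4 (19/4), t=3 (19%4)
i=3: r=4+8=12, c=3*2+1=7
col: 9 vs 7

buggy=9 correct=7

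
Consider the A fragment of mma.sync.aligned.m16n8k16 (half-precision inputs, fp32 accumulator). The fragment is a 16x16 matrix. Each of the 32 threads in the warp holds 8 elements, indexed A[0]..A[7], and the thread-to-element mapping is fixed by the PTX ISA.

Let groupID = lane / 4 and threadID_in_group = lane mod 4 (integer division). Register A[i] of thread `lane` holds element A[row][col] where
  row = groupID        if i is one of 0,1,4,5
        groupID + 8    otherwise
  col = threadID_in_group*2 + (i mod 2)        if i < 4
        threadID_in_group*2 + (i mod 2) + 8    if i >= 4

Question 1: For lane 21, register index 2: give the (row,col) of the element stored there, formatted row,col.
L=21→G=21>>2=5, T=21&3=1
[2]→row 5+8=13  col 1·2+0+0=2

13,2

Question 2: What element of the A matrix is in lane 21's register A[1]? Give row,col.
5,3

L=21->gid=21>>2=5, tid=21&3=1
[1]->row 5+0=5  col 1·2+1+0=3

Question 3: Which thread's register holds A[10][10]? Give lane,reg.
9,6

r=10->g=2,rb=1  c=10->cb=1,t=1,b0=0
L=2*4+1=9  i=1*4+1*2+0=6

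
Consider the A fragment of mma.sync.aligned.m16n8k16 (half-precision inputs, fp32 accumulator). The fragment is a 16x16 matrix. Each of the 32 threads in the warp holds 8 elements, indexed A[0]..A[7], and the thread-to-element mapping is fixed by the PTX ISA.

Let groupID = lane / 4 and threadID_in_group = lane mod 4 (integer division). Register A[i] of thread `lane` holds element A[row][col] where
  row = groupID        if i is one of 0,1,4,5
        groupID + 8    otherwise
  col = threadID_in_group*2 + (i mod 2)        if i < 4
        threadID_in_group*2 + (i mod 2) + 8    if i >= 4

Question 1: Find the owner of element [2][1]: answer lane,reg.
8,1

r: 2->gid=2,r8=0  c: 1->c8=0,tid=0,i&1=1
L=2*4+0=8  i=0*4+0*2+1=1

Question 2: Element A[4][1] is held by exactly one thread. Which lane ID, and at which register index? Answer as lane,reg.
r=4⇒gr=4,Rb=0  c=1⇒Cb=0,th=0,odd=1
L=4*4+0=16  i=0*4+0*2+1=1

16,1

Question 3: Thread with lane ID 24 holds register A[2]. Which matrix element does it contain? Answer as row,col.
14,0

L=24->gid=24>>2=6, tid=24&3=0
[2]->row 6+8=14  col 0·2+0+0=0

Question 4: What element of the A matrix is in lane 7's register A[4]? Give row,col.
1,14

L=7=>grp=7>>2=1, tig=7&3=3
[4]=>row 1+0=1  col 3·2+0+8=14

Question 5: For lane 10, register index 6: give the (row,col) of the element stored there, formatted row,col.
10,12

lane 10: g=2 (10/4), t=2 (10%4)
i=6: r=2+8=10, c=2*2+0+8=12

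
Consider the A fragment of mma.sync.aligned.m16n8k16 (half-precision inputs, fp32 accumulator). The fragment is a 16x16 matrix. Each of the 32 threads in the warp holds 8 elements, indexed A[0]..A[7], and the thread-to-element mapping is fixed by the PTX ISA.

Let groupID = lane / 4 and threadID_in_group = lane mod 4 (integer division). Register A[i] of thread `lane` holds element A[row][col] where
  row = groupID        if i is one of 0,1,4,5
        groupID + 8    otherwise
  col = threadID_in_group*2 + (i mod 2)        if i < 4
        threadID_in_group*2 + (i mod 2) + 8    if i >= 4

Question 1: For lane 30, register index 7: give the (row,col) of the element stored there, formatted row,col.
lane 30⇒30/4=7, 30 mod 4=2
i=7  r:7+8⇒15  c:2·2+1+8⇒13

15,13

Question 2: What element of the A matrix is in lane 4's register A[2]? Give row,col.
lane 4->4/4=1, 4 mod 4=0
i=2  r:1+8->9  c:2·0+0+0->0

9,0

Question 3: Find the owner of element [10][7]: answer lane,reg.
r: 10->gid=2,r8=1  c: 7->c8=0,tid=3,i&1=1
L=2*4+3=11  i=0*4+1*2+1=3

11,3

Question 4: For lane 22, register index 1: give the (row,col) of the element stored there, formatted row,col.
5,5

lane 22: G=5 (22/4), T=2 (22%4)
i=1: r=5+0=5, c=2*2+1+0=5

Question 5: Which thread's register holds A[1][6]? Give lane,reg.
r:1=>grp=1,rB=0  c:6=>cB=0,tig=3,lo=0
L=1*4+3=7  i=0*4+0*2+0=0

7,0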